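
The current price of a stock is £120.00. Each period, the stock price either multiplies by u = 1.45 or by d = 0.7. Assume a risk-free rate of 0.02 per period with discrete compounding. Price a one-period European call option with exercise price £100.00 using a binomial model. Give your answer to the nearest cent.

Risk-neutral probability p = (1 + 0.02 − 0.7)/(1.45 − 0.7) = 0.3200/0.7500 = 0.4267
Terminal stock prices: S_u = 174, S_d = 84
Terminal payoffs (S − K): max(74, 0) = 74, max(-16, 0) = 0
Node 0 (S = 120): V_0 = 1/1.02·[0.4267·74.0000 + 0.5733·0.0000] = 30.9542

£30.95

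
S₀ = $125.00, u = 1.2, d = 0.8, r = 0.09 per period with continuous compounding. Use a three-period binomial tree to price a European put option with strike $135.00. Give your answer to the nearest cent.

$5.60

Risk-neutral probability p = (e^0.09 − 0.8)/(1.2 − 0.8) = 0.2942/0.4000 = 0.7354
Terminal stock prices: S_uuu = 216, S_uud = 144, S_udd = 96, S_ddd = 64
Terminal payoffs (K − S): max(-81, 0) = 0, max(-9, 0) = 0, max(39, 0) = 39, max(71, 0) = 71
Node uu (S = 180): V_uu = e^(−0.09)·[0.7354·0.0000 + 0.2646·0.0000] = 0.0000
Node ud (S = 120): V_ud = e^(−0.09)·[0.7354·0.0000 + 0.2646·39.0000] = 9.4299
Node dd (S = 80): V_dd = e^(−0.09)·[0.7354·39.0000 + 0.2646·71.0000] = 43.3807
Node u (S = 150): V_u = e^(−0.09)·[0.7354·0.0000 + 0.2646·9.4299] = 2.2801
Node d (S = 100): V_d = e^(−0.09)·[0.7354·9.4299 + 0.2646·43.3807] = 16.8274
Node 0 (S = 125): V_0 = e^(−0.09)·[0.7354·2.2801 + 0.2646·16.8274] = 5.6013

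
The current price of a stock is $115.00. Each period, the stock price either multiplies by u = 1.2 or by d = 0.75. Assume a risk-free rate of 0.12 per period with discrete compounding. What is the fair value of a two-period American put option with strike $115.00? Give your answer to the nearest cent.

$5.90

Risk-neutral probability p = (1 + 0.12 − 0.75)/(1.2 − 0.75) = 0.3700/0.4500 = 0.8222
Terminal stock prices: S_uu = 165.6, S_ud = 103.5, S_dd = 64.69
Terminal payoffs (K − S): max(-50.6, 0) = 0, max(11.5, 0) = 11.5, max(50.31, 0) = 50.31
Node u (S = 138): continuation = 1/1.12·[0.8222·0.0000 + 0.1778·11.5000] = 1.8254; exercise value = 0.0000 ≤ continuation, so V_u = 1.8254
Node d (S = 86.25): continuation = 1/1.12·[0.8222·11.5000 + 0.1778·50.3125] = 16.4286; exercise value = 28.7500 > continuation, so V_d = 28.7500 (exercise)
Node 0 (S = 115): continuation = 1/1.12·[0.8222·1.8254 + 0.1778·28.7500] = 5.9036; exercise value = 0.0000 ≤ continuation, so V_0 = 5.9036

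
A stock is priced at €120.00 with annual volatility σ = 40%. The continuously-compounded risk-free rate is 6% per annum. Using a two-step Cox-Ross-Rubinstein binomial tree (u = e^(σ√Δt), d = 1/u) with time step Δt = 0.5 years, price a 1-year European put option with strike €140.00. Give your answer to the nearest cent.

CRR parameters: u = e^(σ√Δt) = e^(0.4·√0.5) = 1.3269, d = 1/u = 0.7536
Per-period rate: rΔt = 0.06·0.5 = 0.03, so R = e^0.03 = 1.0305
Risk-neutral probability p = (e^0.03 − 0.7536)/(1.3269 − 0.7536) = 0.2768/0.5733 = 0.4829
Terminal stock prices: S_uu = 211.3, S_ud = 120, S_dd = 68.16
Terminal payoffs (K − S): max(-71.28, 0) = 0, max(20, 0) = 20, max(71.84, 0) = 71.84
Node u (S = 159.2): V_u = e^(−0.03)·[0.4829·0.0000 + 0.5171·20.0000] = 10.0367
Node d (S = 90.44): V_d = e^(−0.03)·[0.4829·20.0000 + 0.5171·71.8435] = 45.4258
Node 0 (S = 120): V_0 = e^(−0.03)·[0.4829·10.0367 + 0.5171·45.4258] = 27.4995

€27.50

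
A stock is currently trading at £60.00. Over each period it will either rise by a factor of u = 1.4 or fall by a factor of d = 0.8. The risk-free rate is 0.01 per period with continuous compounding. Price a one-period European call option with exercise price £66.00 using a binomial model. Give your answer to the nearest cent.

Risk-neutral probability p = (e^0.01 − 0.8)/(1.4 − 0.8) = 0.2101/0.6000 = 0.3501
Terminal stock prices: S_u = 84, S_d = 48
Terminal payoffs (S − K): max(18, 0) = 18, max(-18, 0) = 0
Node 0 (S = 60): V_0 = e^(−0.01)·[0.3501·18.0000 + 0.6499·0.0000] = 6.2388

£6.24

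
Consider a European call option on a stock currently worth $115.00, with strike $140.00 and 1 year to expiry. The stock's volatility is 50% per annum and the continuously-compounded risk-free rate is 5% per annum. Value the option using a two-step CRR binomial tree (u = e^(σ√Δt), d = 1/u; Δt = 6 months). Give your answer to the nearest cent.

CRR parameters: u = e^(σ√Δt) = e^(0.5·√0.5) = 1.4241, d = 1/u = 0.7022
Per-period rate: rΔt = 0.05·0.5 = 0.025, so R = e^0.025 = 1.0253
Risk-neutral probability p = (e^0.025 − 0.7022)/(1.4241 − 0.7022) = 0.3231/0.7219 = 0.4476
Terminal stock prices: S_uu = 233.2, S_ud = 115, S_dd = 56.7
Terminal payoffs (S − K): max(93.23, 0) = 93.23, max(-25, 0) = 0, max(-83.3, 0) = 0
Node u (S = 163.8): V_u = e^(−0.025)·[0.4476·93.2332 + 0.5524·0.0000] = 40.6996
Node d (S = 80.75): V_d = e^(−0.025)·[0.4476·0.0000 + 0.5524·0.0000] = 0.0000
Node 0 (S = 115): V_0 = e^(−0.025)·[0.4476·40.6996 + 0.5524·0.0000] = 17.7669

$17.77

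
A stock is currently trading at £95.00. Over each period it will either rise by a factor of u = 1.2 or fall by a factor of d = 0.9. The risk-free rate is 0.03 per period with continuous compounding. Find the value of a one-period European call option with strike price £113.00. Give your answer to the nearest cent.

Risk-neutral probability p = (e^0.03 − 0.9)/(1.2 − 0.9) = 0.1305/0.3000 = 0.4348
Terminal stock prices: S_u = 114, S_d = 85.5
Terminal payoffs (S − K): max(1, 0) = 1, max(-27.5, 0) = 0
Node 0 (S = 95): V_0 = e^(−0.03)·[0.4348·1.0000 + 0.5652·0.0000] = 0.4220

£0.42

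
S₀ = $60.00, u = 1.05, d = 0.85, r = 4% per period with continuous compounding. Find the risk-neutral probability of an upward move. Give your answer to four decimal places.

Risk-neutral probability p = (e^0.04 − 0.85)/(1.05 − 0.85) = 0.1908/0.2000 = 0.9541

p = 0.9541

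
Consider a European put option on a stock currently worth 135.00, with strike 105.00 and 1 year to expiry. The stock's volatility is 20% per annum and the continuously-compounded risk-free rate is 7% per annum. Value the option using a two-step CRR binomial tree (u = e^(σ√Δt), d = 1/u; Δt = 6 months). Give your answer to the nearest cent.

CRR parameters: u = e^(σ√Δt) = e^(0.2·√0.5) = 1.1519, d = 1/u = 0.8681
Per-period rate: rΔt = 0.07·0.5 = 0.035, so R = e^0.035 = 1.0356
Risk-neutral probability p = (e^0.035 − 0.8681)/(1.1519 − 0.8681) = 0.1675/0.2838 = 0.5902
Terminal stock prices: S_uu = 179.1, S_ud = 135, S_dd = 101.7
Terminal payoffs (K − S): max(-74.13, 0) = 0, max(-30, 0) = 0, max(3.259, 0) = 3.259
Node u (S = 155.5): V_u = e^(−0.035)·[0.5902·0.0000 + 0.4098·0.0000] = 0.0000
Node d (S = 117.2): V_d = e^(−0.035)·[0.5902·0.0000 + 0.4098·3.2588] = 1.2895
Node 0 (S = 135): V_0 = e^(−0.035)·[0.5902·0.0000 + 0.4098·1.2895] = 0.5102

0.51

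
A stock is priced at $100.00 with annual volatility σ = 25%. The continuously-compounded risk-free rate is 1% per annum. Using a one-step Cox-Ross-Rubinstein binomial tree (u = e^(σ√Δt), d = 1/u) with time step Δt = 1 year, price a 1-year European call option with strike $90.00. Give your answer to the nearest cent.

CRR parameters: u = e^(σ√Δt) = e^(0.25·√1) = 1.2840, d = 1/u = 0.7788
Per-period rate: rΔt = 0.01·1 = 0.01, so R = e^0.01 = 1.0101
Risk-neutral probability p = (e^0.01 − 0.7788)/(1.2840 − 0.7788) = 0.2312/0.5052 = 0.4577
Terminal stock prices: S_u = 128.4, S_d = 77.88
Terminal payoffs (S − K): max(38.4, 0) = 38.4, max(-12.12, 0) = 0
Node 0 (S = 100): V_0 = e^(−0.01)·[0.4577·38.4025 + 0.5423·0.0000] = 17.4026

$17.40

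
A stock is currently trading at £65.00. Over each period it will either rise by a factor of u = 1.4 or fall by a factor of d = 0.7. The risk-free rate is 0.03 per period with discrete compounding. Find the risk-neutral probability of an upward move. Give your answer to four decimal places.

p = 0.4714

Risk-neutral probability p = (1 + 0.03 − 0.7)/(1.4 − 0.7) = 0.3300/0.7000 = 0.4714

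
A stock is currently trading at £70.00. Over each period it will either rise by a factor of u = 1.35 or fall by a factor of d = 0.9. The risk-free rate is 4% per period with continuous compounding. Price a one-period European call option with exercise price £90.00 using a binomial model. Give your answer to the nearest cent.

Risk-neutral probability p = (e^0.04 − 0.9)/(1.35 − 0.9) = 0.1408/0.4500 = 0.3129
Terminal stock prices: S_u = 94.5, S_d = 63
Terminal payoffs (S − K): max(4.5, 0) = 4.5, max(-27, 0) = 0
Node 0 (S = 70): V_0 = e^(−0.04)·[0.3129·4.5000 + 0.6871·0.0000] = 1.3529

£1.35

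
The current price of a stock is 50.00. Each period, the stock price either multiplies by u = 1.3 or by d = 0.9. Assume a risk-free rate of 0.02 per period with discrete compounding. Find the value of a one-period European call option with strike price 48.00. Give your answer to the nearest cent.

Risk-neutral probability p = (1 + 0.02 − 0.9)/(1.3 − 0.9) = 0.1200/0.4000 = 0.3000
Terminal stock prices: S_u = 65, S_d = 45
Terminal payoffs (S − K): max(17, 0) = 17, max(-3, 0) = 0
Node 0 (S = 50): V_0 = 1/1.02·[0.3000·17.0000 + 0.7000·0.0000] = 5.0000

5.00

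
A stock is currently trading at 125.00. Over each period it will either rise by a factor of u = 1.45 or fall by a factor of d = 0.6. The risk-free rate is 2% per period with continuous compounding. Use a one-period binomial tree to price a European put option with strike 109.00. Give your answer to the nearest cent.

Risk-neutral probability p = (e^0.02 − 0.6)/(1.45 − 0.6) = 0.4202/0.8500 = 0.4944
Terminal stock prices: S_u = 181.2, S_d = 75
Terminal payoffs (K − S): max(-72.25, 0) = 0, max(34, 0) = 34
Node 0 (S = 125): V_0 = e^(−0.02)·[0.4944·0.0000 + 0.5056·34.0000] = 16.8515

16.85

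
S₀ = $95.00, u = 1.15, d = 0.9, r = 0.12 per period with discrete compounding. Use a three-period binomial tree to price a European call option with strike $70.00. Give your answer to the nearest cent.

$45.18

Risk-neutral probability p = (1 + 0.12 − 0.9)/(1.15 − 0.9) = 0.2200/0.2500 = 0.8800
Terminal stock prices: S_uuu = 144.5, S_uud = 113.1, S_udd = 88.49, S_ddd = 69.26
Terminal payoffs (S − K): max(74.48, 0) = 74.48, max(43.07, 0) = 43.07, max(18.49, 0) = 18.49, max(-0.745, 0) = 0
Node uu (S = 125.6): V_uu = 1/1.12·[0.8800·74.4831 + 0.1200·43.0737] = 63.1375
Node ud (S = 98.32): V_ud = 1/1.12·[0.8800·43.0737 + 0.1200·18.4925] = 35.8250
Node dd (S = 76.95): V_dd = 1/1.12·[0.8800·18.4925 + 0.1200·0.0000] = 14.5298
Node u (S = 109.2): V_u = 1/1.12·[0.8800·63.1375 + 0.1200·35.8250] = 53.4464
Node d (S = 85.5): V_d = 1/1.12·[0.8800·35.8250 + 0.1200·14.5298] = 29.7050
Node 0 (S = 95): V_0 = 1/1.12·[0.8800·53.4464 + 0.1200·29.7050] = 45.1763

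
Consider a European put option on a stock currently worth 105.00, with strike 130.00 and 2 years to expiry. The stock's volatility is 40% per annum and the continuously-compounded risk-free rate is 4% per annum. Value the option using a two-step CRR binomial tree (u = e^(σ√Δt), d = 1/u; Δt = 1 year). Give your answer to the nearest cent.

CRR parameters: u = e^(σ√Δt) = e^(0.4·√1) = 1.4918, d = 1/u = 0.6703
Per-period rate: rΔt = 0.04·1 = 0.04, so R = e^0.04 = 1.0408
Risk-neutral probability p = (e^0.04 − 0.6703)/(1.4918 − 0.6703) = 0.3705/0.8215 = 0.4510
Terminal stock prices: S_uu = 233.7, S_ud = 105, S_dd = 47.18
Terminal payoffs (K − S): max(-103.7, 0) = 0, max(25, 0) = 25, max(82.82, 0) = 82.82
Node u (S = 156.6): V_u = e^(−0.04)·[0.4510·0.0000 + 0.5490·25.0000] = 13.1871
Node d (S = 70.38): V_d = e^(−0.04)·[0.4510·25.0000 + 0.5490·82.8205] = 54.5190
Node 0 (S = 105): V_0 = e^(−0.04)·[0.4510·13.1871 + 0.5490·54.5190] = 34.4719

34.47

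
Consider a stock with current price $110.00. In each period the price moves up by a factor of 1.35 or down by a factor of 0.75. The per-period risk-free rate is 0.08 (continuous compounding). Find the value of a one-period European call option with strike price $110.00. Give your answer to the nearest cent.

$19.74

Risk-neutral probability p = (e^0.08 − 0.75)/(1.35 − 0.75) = 0.3333/0.6000 = 0.5555
Terminal stock prices: S_u = 148.5, S_d = 82.5
Terminal payoffs (S − K): max(38.5, 0) = 38.5, max(-27.5, 0) = 0
Node 0 (S = 110): V_0 = e^(−0.08)·[0.5555·38.5000 + 0.4445·0.0000] = 19.7417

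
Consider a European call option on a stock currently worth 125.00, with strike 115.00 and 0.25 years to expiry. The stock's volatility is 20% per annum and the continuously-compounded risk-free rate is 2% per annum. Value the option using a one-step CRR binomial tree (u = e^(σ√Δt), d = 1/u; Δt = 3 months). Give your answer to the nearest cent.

CRR parameters: u = e^(σ√Δt) = e^(0.2·√0.25) = 1.1052, d = 1/u = 0.9048
Per-period rate: rΔt = 0.02·0.25 = 0.005, so R = e^0.005 = 1.0050
Risk-neutral probability p = (e^0.005 − 0.9048)/(1.1052 − 0.9048) = 0.1002/0.2003 = 0.5000
Terminal stock prices: S_u = 138.1, S_d = 113.1
Terminal payoffs (S − K): max(23.15, 0) = 23.15, max(-1.895, 0) = 0
Node 0 (S = 125): V_0 = e^(−0.005)·[0.5000·23.1464 + 0.5000·0.0000] = 11.5164

11.52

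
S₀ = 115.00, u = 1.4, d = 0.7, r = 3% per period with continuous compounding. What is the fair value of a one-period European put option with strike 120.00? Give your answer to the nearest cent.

Risk-neutral probability p = (e^0.03 − 0.7)/(1.4 − 0.7) = 0.3305/0.7000 = 0.4721
Terminal stock prices: S_u = 161, S_d = 80.5
Terminal payoffs (K − S): max(-41, 0) = 0, max(39.5, 0) = 39.5
Node 0 (S = 115): V_0 = e^(−0.03)·[0.4721·0.0000 + 0.5279·39.5000] = 20.2366

20.24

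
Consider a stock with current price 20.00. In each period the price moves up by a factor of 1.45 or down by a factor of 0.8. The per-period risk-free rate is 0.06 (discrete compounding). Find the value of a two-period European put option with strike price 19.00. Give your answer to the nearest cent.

1.99

Risk-neutral probability p = (1 + 0.06 − 0.8)/(1.45 − 0.8) = 0.2600/0.6500 = 0.4000
Terminal stock prices: S_uu = 42.05, S_ud = 23.2, S_dd = 12.8
Terminal payoffs (K − S): max(-23.05, 0) = 0, max(-4.2, 0) = 0, max(6.2, 0) = 6.2
Node u (S = 29): V_u = 1/1.06·[0.4000·0.0000 + 0.6000·0.0000] = 0.0000
Node d (S = 16): V_d = 1/1.06·[0.4000·0.0000 + 0.6000·6.2000] = 3.5094
Node 0 (S = 20): V_0 = 1/1.06·[0.4000·0.0000 + 0.6000·3.5094] = 1.9865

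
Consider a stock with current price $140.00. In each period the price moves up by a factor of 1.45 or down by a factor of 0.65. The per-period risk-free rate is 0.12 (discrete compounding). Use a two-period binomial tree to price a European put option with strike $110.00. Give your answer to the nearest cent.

Risk-neutral probability p = (1 + 0.12 − 0.65)/(1.45 − 0.65) = 0.4700/0.8000 = 0.5875
Terminal stock prices: S_uu = 294.4, S_ud = 132, S_dd = 59.15
Terminal payoffs (K − S): max(-184.4, 0) = 0, max(-21.95, 0) = 0, max(50.85, 0) = 50.85
Node u (S = 203): V_u = 1/1.12·[0.5875·0.0000 + 0.4125·0.0000] = 0.0000
Node d (S = 91): V_d = 1/1.12·[0.5875·0.0000 + 0.4125·50.8500] = 18.7282
Node 0 (S = 140): V_0 = 1/1.12·[0.5875·0.0000 + 0.4125·18.7282] = 6.8977

$6.90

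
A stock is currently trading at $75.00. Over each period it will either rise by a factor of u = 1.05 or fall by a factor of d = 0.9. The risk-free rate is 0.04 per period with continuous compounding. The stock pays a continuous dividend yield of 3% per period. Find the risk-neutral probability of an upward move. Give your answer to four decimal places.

p = 0.7337

Per-period risk-free factor R = e^0.04 = 1.0408; dividend-adjusted growth = e^(0.04−0.03) = 1.0101.
Risk-neutral probability p = (1.0101 − 0.9)/(1.05 − 0.9) = 0.1101/0.1500 = 0.7337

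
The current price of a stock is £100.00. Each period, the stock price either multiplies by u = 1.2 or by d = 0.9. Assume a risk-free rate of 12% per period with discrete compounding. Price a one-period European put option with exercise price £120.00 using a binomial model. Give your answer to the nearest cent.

£7.14

Risk-neutral probability p = (1 + 0.12 − 0.9)/(1.2 − 0.9) = 0.2200/0.3000 = 0.7333
Terminal stock prices: S_u = 120, S_d = 90
Terminal payoffs (K − S): max(0, 0) = 0, max(30, 0) = 30
Node 0 (S = 100): V_0 = 1/1.12·[0.7333·0.0000 + 0.2667·30.0000] = 7.1429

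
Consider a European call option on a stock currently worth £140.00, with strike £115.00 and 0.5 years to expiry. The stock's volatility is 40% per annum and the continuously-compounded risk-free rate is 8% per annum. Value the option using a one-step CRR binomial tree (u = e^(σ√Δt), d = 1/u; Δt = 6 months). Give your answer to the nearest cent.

£34.06

CRR parameters: u = e^(σ√Δt) = e^(0.4·√0.5) = 1.3269, d = 1/u = 0.7536
Per-period rate: rΔt = 0.08·0.5 = 0.04, so R = e^0.04 = 1.0408
Risk-neutral probability p = (e^0.04 − 0.7536)/(1.3269 − 0.7536) = 0.2872/0.5733 = 0.5009
Terminal stock prices: S_u = 185.8, S_d = 105.5
Terminal payoffs (S − K): max(70.77, 0) = 70.77, max(-9.491, 0) = 0
Node 0 (S = 140): V_0 = e^(−0.04)·[0.5009·70.7655 + 0.4991·0.0000] = 34.0598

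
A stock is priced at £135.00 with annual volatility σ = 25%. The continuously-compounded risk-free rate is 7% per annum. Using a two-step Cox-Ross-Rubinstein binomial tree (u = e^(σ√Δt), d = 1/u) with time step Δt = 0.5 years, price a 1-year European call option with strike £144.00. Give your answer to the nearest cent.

CRR parameters: u = e^(σ√Δt) = e^(0.25·√0.5) = 1.1934, d = 1/u = 0.8380
Per-period rate: rΔt = 0.07·0.5 = 0.035, so R = e^0.035 = 1.0356
Risk-neutral probability p = (e^0.035 − 0.8380)/(1.1934 − 0.8380) = 0.1977/0.3554 = 0.5561
Terminal stock prices: S_uu = 192.3, S_ud = 135, S_dd = 94.8
Terminal payoffs (S − K): max(48.26, 0) = 48.26, max(-9, 0) = 0, max(-49.2, 0) = 0
Node u (S = 161.1): V_u = e^(−0.035)·[0.5561·48.2561 + 0.4439·0.0000] = 25.9143
Node d (S = 113.1): V_d = e^(−0.035)·[0.5561·0.0000 + 0.4439·0.0000] = 0.0000
Node 0 (S = 135): V_0 = e^(−0.035)·[0.5561·25.9143 + 0.4439·0.0000] = 13.9164

£13.92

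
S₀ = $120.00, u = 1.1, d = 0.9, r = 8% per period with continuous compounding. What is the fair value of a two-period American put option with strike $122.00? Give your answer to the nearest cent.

$2.00

Risk-neutral probability p = (e^0.08 − 0.9)/(1.1 − 0.9) = 0.1833/0.2000 = 0.9164
Terminal stock prices: S_uu = 145.2, S_ud = 118.8, S_dd = 97.2
Terminal payoffs (K − S): max(-23.2, 0) = 0, max(3.2, 0) = 3.2, max(24.8, 0) = 24.8
Node u (S = 132): continuation = e^(−0.08)·[0.9164·0.0000 + 0.0836·3.2000] = 0.2468; exercise value = 0.0000 ≤ continuation, so V_u = 0.2468
Node d (S = 108): continuation = e^(−0.08)·[0.9164·3.2000 + 0.0836·24.8000] = 4.6202; exercise value = 14.0000 > continuation, so V_d = 14.0000 (exercise)
Node 0 (S = 120): continuation = e^(−0.08)·[0.9164·0.2468 + 0.0836·14.0000] = 1.2888; exercise value = 2.0000 > continuation, so V_0 = 2.0000 (exercise)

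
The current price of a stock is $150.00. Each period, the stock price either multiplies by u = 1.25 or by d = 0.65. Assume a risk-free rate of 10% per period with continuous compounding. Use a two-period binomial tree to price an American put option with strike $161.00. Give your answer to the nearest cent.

Risk-neutral probability p = (e^0.1 − 0.65)/(1.25 − 0.65) = 0.4552/0.6000 = 0.7586
Terminal stock prices: S_uu = 234.4, S_ud = 121.9, S_dd = 63.38
Terminal payoffs (K − S): max(-73.38, 0) = 0, max(39.12, 0) = 39.12, max(97.62, 0) = 97.62
Node u (S = 187.5): continuation = e^(−0.1)·[0.7586·0.0000 + 0.2414·39.1250] = 8.5453; exercise value = 0.0000 ≤ continuation, so V_u = 8.5453
Node d (S = 97.5): continuation = e^(−0.1)·[0.7586·39.1250 + 0.2414·97.6250] = 48.1788; exercise value = 63.5000 > continuation, so V_d = 63.5000 (exercise)
Node 0 (S = 150): continuation = e^(−0.1)·[0.7586·8.5453 + 0.2414·63.5000] = 19.7349; exercise value = 11.0000 ≤ continuation, so V_0 = 19.7349

$19.73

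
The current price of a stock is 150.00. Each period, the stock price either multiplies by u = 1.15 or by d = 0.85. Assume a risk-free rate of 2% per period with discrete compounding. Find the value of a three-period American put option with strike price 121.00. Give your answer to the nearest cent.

2.28

Risk-neutral probability p = (1 + 0.02 − 0.85)/(1.15 − 0.85) = 0.1700/0.3000 = 0.5667
Terminal stock prices: S_uuu = 228.1, S_uud = 168.6, S_udd = 124.6, S_ddd = 92.12
Terminal payoffs (K − S): max(-107.1, 0) = 0, max(-47.62, 0) = 0, max(-3.631, 0) = 0, max(28.88, 0) = 28.88
Node uu (S = 198.4): continuation = 1/1.02·[0.5667·0.0000 + 0.4333·0.0000] = 0.0000; exercise value = 0.0000 ≤ continuation, so V_uu = 0.0000
Node ud (S = 146.6): continuation = 1/1.02·[0.5667·0.0000 + 0.4333·0.0000] = 0.0000; exercise value = 0.0000 ≤ continuation, so V_ud = 0.0000
Node dd (S = 108.4): continuation = 1/1.02·[0.5667·0.0000 + 0.4333·28.8813] = 12.2698; exercise value = 12.6250 > continuation, so V_dd = 12.6250 (exercise)
Node u (S = 172.5): continuation = 1/1.02·[0.5667·0.0000 + 0.4333·0.0000] = 0.0000; exercise value = 0.0000 ≤ continuation, so V_u = 0.0000
Node d (S = 127.5): continuation = 1/1.02·[0.5667·0.0000 + 0.4333·12.6250] = 5.3636; exercise value = 0.0000 ≤ continuation, so V_d = 5.3636
Node 0 (S = 150): continuation = 1/1.02·[0.5667·0.0000 + 0.4333·5.3636] = 2.2786; exercise value = 0.0000 ≤ continuation, so V_0 = 2.2786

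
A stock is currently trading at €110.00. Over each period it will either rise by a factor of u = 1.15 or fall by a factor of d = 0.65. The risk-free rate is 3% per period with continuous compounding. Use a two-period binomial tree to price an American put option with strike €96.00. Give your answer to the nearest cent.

Risk-neutral probability p = (e^0.03 − 0.65)/(1.15 − 0.65) = 0.3805/0.5000 = 0.7609
Terminal stock prices: S_uu = 145.5, S_ud = 82.22, S_dd = 46.48
Terminal payoffs (K − S): max(-49.47, 0) = 0, max(13.78, 0) = 13.78, max(49.52, 0) = 49.52
Node u (S = 126.5): continuation = e^(−0.03)·[0.7609·0.0000 + 0.2391·13.7750] = 3.1961; exercise value = 0.0000 ≤ continuation, so V_u = 3.1961
Node d (S = 71.5): continuation = e^(−0.03)·[0.7609·13.7750 + 0.2391·49.5250] = 21.6628; exercise value = 24.5000 > continuation, so V_d = 24.5000 (exercise)
Node 0 (S = 110): continuation = e^(−0.03)·[0.7609·3.1961 + 0.2391·24.5000] = 8.0447; exercise value = 0.0000 ≤ continuation, so V_0 = 8.0447

€8.04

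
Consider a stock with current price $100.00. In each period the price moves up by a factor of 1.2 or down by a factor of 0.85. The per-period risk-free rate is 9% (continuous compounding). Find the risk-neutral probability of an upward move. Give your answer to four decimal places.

Risk-neutral probability p = (e^0.09 − 0.85)/(1.2 − 0.85) = 0.2442/0.3500 = 0.6976

p = 0.6976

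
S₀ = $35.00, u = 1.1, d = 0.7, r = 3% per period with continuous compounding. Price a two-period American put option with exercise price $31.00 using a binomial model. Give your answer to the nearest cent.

$1.64

Risk-neutral probability p = (e^0.03 − 0.7)/(1.1 − 0.7) = 0.3305/0.4000 = 0.8261
Terminal stock prices: S_uu = 42.35, S_ud = 26.95, S_dd = 17.15
Terminal payoffs (K − S): max(-11.35, 0) = 0, max(4.05, 0) = 4.05, max(13.85, 0) = 13.85
Node u (S = 38.5): continuation = e^(−0.03)·[0.8261·0.0000 + 0.1739·4.0500] = 0.6833; exercise value = 0.0000 ≤ continuation, so V_u = 0.6833
Node d (S = 24.5): continuation = e^(−0.03)·[0.8261·4.0500 + 0.1739·13.8500] = 5.5838; exercise value = 6.5000 > continuation, so V_d = 6.5000 (exercise)
Node 0 (S = 35): continuation = e^(−0.03)·[0.8261·0.6833 + 0.1739·6.5000] = 1.6446; exercise value = 0.0000 ≤ continuation, so V_0 = 1.6446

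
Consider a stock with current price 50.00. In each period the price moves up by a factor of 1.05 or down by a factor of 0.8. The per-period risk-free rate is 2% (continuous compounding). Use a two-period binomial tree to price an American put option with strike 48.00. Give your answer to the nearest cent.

Risk-neutral probability p = (e^0.02 − 0.8)/(1.05 − 0.8) = 0.2202/0.2500 = 0.8808
Terminal stock prices: S_uu = 55.12, S_ud = 42, S_dd = 32
Terminal payoffs (K − S): max(-7.125, 0) = 0, max(6, 0) = 6, max(16, 0) = 16
Node u (S = 52.5): continuation = e^(−0.02)·[0.8808·0.0000 + 0.1192·6.0000] = 0.7010; exercise value = 0.0000 ≤ continuation, so V_u = 0.7010
Node d (S = 40): continuation = e^(−0.02)·[0.8808·6.0000 + 0.1192·16.0000] = 7.0495; exercise value = 8.0000 > continuation, so V_d = 8.0000 (exercise)
Node 0 (S = 50): continuation = e^(−0.02)·[0.8808·0.7010 + 0.1192·8.0000] = 1.5399; exercise value = 0.0000 ≤ continuation, so V_0 = 1.5399

1.54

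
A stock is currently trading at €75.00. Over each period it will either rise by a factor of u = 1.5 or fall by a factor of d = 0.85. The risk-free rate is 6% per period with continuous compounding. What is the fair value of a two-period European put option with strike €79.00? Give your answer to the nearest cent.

Risk-neutral probability p = (e^0.06 − 0.85)/(1.5 − 0.85) = 0.2118/0.6500 = 0.3259
Terminal stock prices: S_uu = 168.8, S_ud = 95.62, S_dd = 54.19
Terminal payoffs (K − S): max(-89.75, 0) = 0, max(-16.62, 0) = 0, max(24.81, 0) = 24.81
Node u (S = 112.5): V_u = e^(−0.06)·[0.3259·0.0000 + 0.6741·0.0000] = 0.0000
Node d (S = 63.75): V_d = e^(−0.06)·[0.3259·0.0000 + 0.6741·24.8125] = 15.7520
Node 0 (S = 75): V_0 = e^(−0.06)·[0.3259·0.0000 + 0.6741·15.7520] = 10.0000

€10.00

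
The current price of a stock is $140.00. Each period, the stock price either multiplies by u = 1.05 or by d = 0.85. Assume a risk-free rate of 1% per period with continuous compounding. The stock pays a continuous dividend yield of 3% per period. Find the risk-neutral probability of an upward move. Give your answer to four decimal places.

p = 0.6510

Per-period risk-free factor R = e^0.01 = 1.0101; dividend-adjusted growth = e^(0.01−0.03) = 0.9802.
Risk-neutral probability p = (0.9802 − 0.85)/(1.05 − 0.85) = 0.1302/0.2000 = 0.6510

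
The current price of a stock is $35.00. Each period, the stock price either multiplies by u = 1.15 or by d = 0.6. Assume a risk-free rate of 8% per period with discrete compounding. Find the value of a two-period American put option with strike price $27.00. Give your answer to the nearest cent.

$0.98

Risk-neutral probability p = (1 + 0.08 − 0.6)/(1.15 − 0.6) = 0.4800/0.5500 = 0.8727
Terminal stock prices: S_uu = 46.29, S_ud = 24.15, S_dd = 12.6
Terminal payoffs (K − S): max(-19.29, 0) = 0, max(2.85, 0) = 2.85, max(14.4, 0) = 14.4
Node u (S = 40.25): continuation = 1/1.08·[0.8727·0.0000 + 0.1273·2.8500] = 0.3359; exercise value = 0.0000 ≤ continuation, so V_u = 0.3359
Node d (S = 21): continuation = 1/1.08·[0.8727·2.8500 + 0.1273·14.4000] = 4.0000; exercise value = 6.0000 > continuation, so V_d = 6.0000 (exercise)
Node 0 (S = 35): continuation = 1/1.08·[0.8727·0.3359 + 0.1273·6.0000] = 0.9785; exercise value = 0.0000 ≤ continuation, so V_0 = 0.9785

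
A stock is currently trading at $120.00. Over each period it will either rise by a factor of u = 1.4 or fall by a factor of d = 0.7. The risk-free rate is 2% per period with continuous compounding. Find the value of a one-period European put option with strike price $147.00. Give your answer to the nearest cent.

$33.51

Risk-neutral probability p = (e^0.02 − 0.7)/(1.4 − 0.7) = 0.3202/0.7000 = 0.4574
Terminal stock prices: S_u = 168, S_d = 84
Terminal payoffs (K − S): max(-21, 0) = 0, max(63, 0) = 63
Node 0 (S = 120): V_0 = e^(−0.02)·[0.4574·0.0000 + 0.5426·63.0000] = 33.5050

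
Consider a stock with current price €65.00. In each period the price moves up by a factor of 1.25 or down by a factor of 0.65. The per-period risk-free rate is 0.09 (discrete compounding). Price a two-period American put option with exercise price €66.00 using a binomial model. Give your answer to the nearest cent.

Risk-neutral probability p = (1 + 0.09 − 0.65)/(1.25 − 0.65) = 0.4400/0.6000 = 0.7333
Terminal stock prices: S_uu = 101.6, S_ud = 52.81, S_dd = 27.46
Terminal payoffs (K − S): max(-35.56, 0) = 0, max(13.19, 0) = 13.19, max(38.54, 0) = 38.54
Node u (S = 81.25): continuation = 1/1.09·[0.7333·0.0000 + 0.2667·13.1875] = 3.2263; exercise value = 0.0000 ≤ continuation, so V_u = 3.2263
Node d (S = 42.25): continuation = 1/1.09·[0.7333·13.1875 + 0.2667·38.5375] = 18.3005; exercise value = 23.7500 > continuation, so V_d = 23.7500 (exercise)
Node 0 (S = 65): continuation = 1/1.09·[0.7333·3.2263 + 0.2667·23.7500] = 7.9810; exercise value = 1.0000 ≤ continuation, so V_0 = 7.9810

€7.98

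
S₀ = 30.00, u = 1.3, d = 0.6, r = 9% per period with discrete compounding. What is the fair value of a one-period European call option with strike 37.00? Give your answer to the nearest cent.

1.28

Risk-neutral probability p = (1 + 0.09 − 0.6)/(1.3 − 0.6) = 0.4900/0.7000 = 0.7000
Terminal stock prices: S_u = 39, S_d = 18
Terminal payoffs (S − K): max(2, 0) = 2, max(-19, 0) = 0
Node 0 (S = 30): V_0 = 1/1.09·[0.7000·2.0000 + 0.3000·0.0000] = 1.2844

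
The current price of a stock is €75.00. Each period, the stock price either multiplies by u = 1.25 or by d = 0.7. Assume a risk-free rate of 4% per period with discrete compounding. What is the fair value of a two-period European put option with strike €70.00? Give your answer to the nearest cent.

Risk-neutral probability p = (1 + 0.04 − 0.7)/(1.25 − 0.7) = 0.3400/0.5500 = 0.6182
Terminal stock prices: S_uu = 117.2, S_ud = 65.62, S_dd = 36.75
Terminal payoffs (K − S): max(-47.19, 0) = 0, max(4.375, 0) = 4.375, max(33.25, 0) = 33.25
Node u (S = 93.75): V_u = 1/1.04·[0.6182·0.0000 + 0.3818·4.3750] = 1.6062
Node d (S = 52.5): V_d = 1/1.04·[0.6182·4.3750 + 0.3818·33.2500] = 14.8077
Node 0 (S = 75): V_0 = 1/1.04·[0.6182·1.6062 + 0.3818·14.8077] = 6.3911

€6.39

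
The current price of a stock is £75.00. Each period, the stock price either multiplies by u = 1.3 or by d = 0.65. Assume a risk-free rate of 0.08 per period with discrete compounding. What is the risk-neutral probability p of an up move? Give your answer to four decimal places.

Risk-neutral probability p = (1 + 0.08 − 0.65)/(1.3 − 0.65) = 0.4300/0.6500 = 0.6615

p = 0.6615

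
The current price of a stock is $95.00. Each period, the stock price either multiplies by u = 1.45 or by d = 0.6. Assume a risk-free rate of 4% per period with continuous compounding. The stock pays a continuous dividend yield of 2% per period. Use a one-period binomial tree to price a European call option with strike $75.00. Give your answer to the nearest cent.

$29.80

Per-period risk-free factor R = e^0.04 = 1.0408; dividend-adjusted growth = e^(0.04−0.02) = 1.0202.
Risk-neutral probability p = (1.0202 − 0.6)/(1.45 − 0.6) = 0.4202/0.8500 = 0.4944
Terminal stock prices: S_u = 137.8, S_d = 57
Terminal payoffs (S − K): max(62.75, 0) = 62.75, max(-18, 0) = 0
Node 0 (S = 95): V_0 = e^(−0.04)·[0.4944·62.7500 + 0.5056·0.0000] = 29.8044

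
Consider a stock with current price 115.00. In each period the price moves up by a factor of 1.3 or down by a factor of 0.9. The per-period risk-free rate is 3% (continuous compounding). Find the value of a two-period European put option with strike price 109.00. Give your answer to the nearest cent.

Risk-neutral probability p = (e^0.03 − 0.9)/(1.3 − 0.9) = 0.1305/0.4000 = 0.3261
Terminal stock prices: S_uu = 194.4, S_ud = 134.6, S_dd = 93.15
Terminal payoffs (K − S): max(-85.35, 0) = 0, max(-25.55, 0) = 0, max(15.85, 0) = 15.85
Node u (S = 149.5): V_u = e^(−0.03)·[0.3261·0.0000 + 0.6739·0.0000] = 0.0000
Node d (S = 103.5): V_d = e^(−0.03)·[0.3261·0.0000 + 0.6739·15.8500] = 10.3651
Node 0 (S = 115): V_0 = e^(−0.03)·[0.3261·0.0000 + 0.6739·10.3651] = 6.7782

6.78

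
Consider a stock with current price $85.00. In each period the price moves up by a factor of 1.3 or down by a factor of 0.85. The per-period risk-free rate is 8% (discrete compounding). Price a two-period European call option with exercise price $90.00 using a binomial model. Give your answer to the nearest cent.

Risk-neutral probability p = (1 + 0.08 − 0.85)/(1.3 − 0.85) = 0.2300/0.4500 = 0.5111
Terminal stock prices: S_uu = 143.7, S_ud = 93.92, S_dd = 61.41
Terminal payoffs (S − K): max(53.65, 0) = 53.65, max(3.925, 0) = 3.925, max(-28.59, 0) = 0
Node u (S = 110.5): V_u = 1/1.08·[0.5111·53.6500 + 0.4889·3.9250] = 27.1667
Node d (S = 72.25): V_d = 1/1.08·[0.5111·3.9250 + 0.4889·0.0000] = 1.8575
Node 0 (S = 85): V_0 = 1/1.08·[0.5111·27.1667 + 0.4889·1.8575] = 13.6975

$13.70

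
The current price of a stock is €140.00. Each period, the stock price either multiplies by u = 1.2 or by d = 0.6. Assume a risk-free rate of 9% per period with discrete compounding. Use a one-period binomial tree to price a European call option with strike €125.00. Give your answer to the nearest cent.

€32.22

Risk-neutral probability p = (1 + 0.09 − 0.6)/(1.2 − 0.6) = 0.4900/0.6000 = 0.8167
Terminal stock prices: S_u = 168, S_d = 84
Terminal payoffs (S − K): max(43, 0) = 43, max(-41, 0) = 0
Node 0 (S = 140): V_0 = 1/1.09·[0.8167·43.0000 + 0.1833·0.0000] = 32.2171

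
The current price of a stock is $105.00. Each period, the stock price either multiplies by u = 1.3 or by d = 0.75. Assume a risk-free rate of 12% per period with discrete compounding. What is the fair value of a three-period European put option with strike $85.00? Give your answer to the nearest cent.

$2.28

Risk-neutral probability p = (1 + 0.12 − 0.75)/(1.3 − 0.75) = 0.3700/0.5500 = 0.6727
Terminal stock prices: S_uuu = 230.7, S_uud = 133.1, S_udd = 76.78, S_ddd = 44.3
Terminal payoffs (K − S): max(-145.7, 0) = 0, max(-48.09, 0) = 0, max(8.219, 0) = 8.219, max(40.7, 0) = 40.7
Node uu (S = 177.5): V_uu = 1/1.12·[0.6727·0.0000 + 0.3273·0.0000] = 0.0000
Node ud (S = 102.4): V_ud = 1/1.12·[0.6727·0.0000 + 0.3273·8.2188] = 2.4016
Node dd (S = 59.06): V_dd = 1/1.12·[0.6727·8.2188 + 0.3273·40.7031] = 16.8304
Node u (S = 136.5): V_u = 1/1.12·[0.6727·0.0000 + 0.3273·2.4016] = 0.7018
Node d (S = 78.75): V_d = 1/1.12·[0.6727·2.4016 + 0.3273·16.8304] = 6.3605
Node 0 (S = 105): V_0 = 1/1.12·[0.6727·0.7018 + 0.3273·6.3605] = 2.2801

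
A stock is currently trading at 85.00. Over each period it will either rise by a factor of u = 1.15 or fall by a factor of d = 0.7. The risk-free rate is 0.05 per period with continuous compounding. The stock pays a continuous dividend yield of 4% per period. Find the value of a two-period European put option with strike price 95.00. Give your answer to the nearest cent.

14.97

Per-period risk-free factor R = e^0.05 = 1.0513; dividend-adjusted growth = e^(0.05−0.04) = 1.0101.
Risk-neutral probability p = (1.0101 − 0.7)/(1.15 − 0.7) = 0.3101/0.4500 = 0.6890
Terminal stock prices: S_uu = 112.4, S_ud = 68.42, S_dd = 41.65
Terminal payoffs (K − S): max(-17.41, 0) = 0, max(26.58, 0) = 26.58, max(53.35, 0) = 53.35
Node u (S = 97.75): V_u = e^(−0.05)·[0.6890·0.0000 + 0.3110·26.5750] = 7.8617
Node d (S = 59.5): V_d = e^(−0.05)·[0.6890·26.5750 + 0.3110·53.3500] = 33.1998
Node 0 (S = 85): V_0 = e^(−0.05)·[0.6890·7.8617 + 0.3110·33.1998] = 14.9741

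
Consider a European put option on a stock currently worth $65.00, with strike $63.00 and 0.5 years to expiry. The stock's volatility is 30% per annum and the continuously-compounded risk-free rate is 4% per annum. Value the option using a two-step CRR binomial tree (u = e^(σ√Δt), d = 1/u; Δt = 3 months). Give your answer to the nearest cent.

CRR parameters: u = e^(σ√Δt) = e^(0.3·√0.25) = 1.1618, d = 1/u = 0.8607
Per-period rate: rΔt = 0.04·0.25 = 0.01, so R = e^0.01 = 1.0101
Risk-neutral probability p = (e^0.01 − 0.8607)/(1.1618 − 0.8607) = 0.1493/0.3011 = 0.4959
Terminal stock prices: S_uu = 87.74, S_ud = 65, S_dd = 48.15
Terminal payoffs (K − S): max(-24.74, 0) = 0, max(-2, 0) = 0, max(14.85, 0) = 14.85
Node u (S = 75.52): V_u = e^(−0.01)·[0.4959·0.0000 + 0.5041·0.0000] = 0.0000
Node d (S = 55.95): V_d = e^(−0.01)·[0.4959·0.0000 + 0.5041·14.8468] = 7.4091
Node 0 (S = 65): V_0 = e^(−0.01)·[0.4959·0.0000 + 0.5041·7.4091] = 3.6975

$3.70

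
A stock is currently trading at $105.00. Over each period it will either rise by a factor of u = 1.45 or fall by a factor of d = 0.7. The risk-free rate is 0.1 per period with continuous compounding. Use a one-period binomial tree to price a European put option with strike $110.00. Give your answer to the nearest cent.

Risk-neutral probability p = (e^0.1 − 0.7)/(1.45 − 0.7) = 0.4052/0.7500 = 0.5402
Terminal stock prices: S_u = 152.2, S_d = 73.5
Terminal payoffs (K − S): max(-42.25, 0) = 0, max(36.5, 0) = 36.5
Node 0 (S = 105): V_0 = e^(−0.1)·[0.5402·0.0000 + 0.4598·36.5000] = 15.1847

$15.18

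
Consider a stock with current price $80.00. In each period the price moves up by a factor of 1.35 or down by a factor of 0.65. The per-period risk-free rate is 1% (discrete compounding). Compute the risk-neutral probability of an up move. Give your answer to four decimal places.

Risk-neutral probability p = (1 + 0.01 − 0.65)/(1.35 − 0.65) = 0.3600/0.7000 = 0.5143

p = 0.5143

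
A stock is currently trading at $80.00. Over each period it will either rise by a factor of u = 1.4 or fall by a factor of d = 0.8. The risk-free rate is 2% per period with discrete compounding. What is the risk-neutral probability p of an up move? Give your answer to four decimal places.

Risk-neutral probability p = (1 + 0.02 − 0.8)/(1.4 − 0.8) = 0.2200/0.6000 = 0.3667

p = 0.3667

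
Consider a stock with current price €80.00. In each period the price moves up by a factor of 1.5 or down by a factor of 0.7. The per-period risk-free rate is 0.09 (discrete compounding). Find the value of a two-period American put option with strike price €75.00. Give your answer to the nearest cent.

Risk-neutral probability p = (1 + 0.09 − 0.7)/(1.5 − 0.7) = 0.3900/0.8000 = 0.4875
Terminal stock prices: S_uu = 180, S_ud = 84, S_dd = 39.2
Terminal payoffs (K − S): max(-105, 0) = 0, max(-9, 0) = 0, max(35.8, 0) = 35.8
Node u (S = 120): continuation = 1/1.09·[0.4875·0.0000 + 0.5125·0.0000] = 0.0000; exercise value = 0.0000 ≤ continuation, so V_u = 0.0000
Node d (S = 56): continuation = 1/1.09·[0.4875·0.0000 + 0.5125·35.8000] = 16.8326; exercise value = 19.0000 > continuation, so V_d = 19.0000 (exercise)
Node 0 (S = 80): continuation = 1/1.09·[0.4875·0.0000 + 0.5125·19.0000] = 8.9335; exercise value = 0.0000 ≤ continuation, so V_0 = 8.9335

€8.93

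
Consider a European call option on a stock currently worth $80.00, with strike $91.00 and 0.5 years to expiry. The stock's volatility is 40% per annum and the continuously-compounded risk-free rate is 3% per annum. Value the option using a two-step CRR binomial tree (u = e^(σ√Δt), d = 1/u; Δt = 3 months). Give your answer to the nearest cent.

CRR parameters: u = e^(σ√Δt) = e^(0.4·√0.25) = 1.2214, d = 1/u = 0.8187
Per-period rate: rΔt = 0.03·0.25 = 0.0075, so R = e^0.0075 = 1.0075
Risk-neutral probability p = (e^0.0075 − 0.8187)/(1.2214 − 0.8187) = 0.1888/0.4027 = 0.4689
Terminal stock prices: S_uu = 119.3, S_ud = 80, S_dd = 53.63
Terminal payoffs (S − K): max(28.35, 0) = 28.35, max(-11, 0) = 0, max(-37.37, 0) = 0
Node u (S = 97.71): V_u = e^(−0.0075)·[0.4689·28.3460 + 0.5311·0.0000] = 13.1910
Node d (S = 65.5): V_d = e^(−0.0075)·[0.4689·0.0000 + 0.5311·0.0000] = 0.0000
Node 0 (S = 80): V_0 = e^(−0.0075)·[0.4689·13.1910 + 0.5311·0.0000] = 6.1386

$6.14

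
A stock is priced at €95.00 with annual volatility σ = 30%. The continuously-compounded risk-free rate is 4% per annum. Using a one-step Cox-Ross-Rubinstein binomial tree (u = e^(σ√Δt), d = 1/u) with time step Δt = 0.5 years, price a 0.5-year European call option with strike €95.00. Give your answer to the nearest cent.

CRR parameters: u = e^(σ√Δt) = e^(0.3·√0.5) = 1.2363, d = 1/u = 0.8089
Per-period rate: rΔt = 0.04·0.5 = 0.02, so R = e^0.02 = 1.0202
Risk-neutral probability p = (e^0.02 − 0.8089)/(1.2363 − 0.8089) = 0.2113/0.4275 = 0.4944
Terminal stock prices: S_u = 117.4, S_d = 76.84
Terminal payoffs (S − K): max(22.45, 0) = 22.45, max(-18.16, 0) = 0
Node 0 (S = 95): V_0 = e^(−0.02)·[0.4944·22.4496 + 0.5056·0.0000] = 10.8798

€10.88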